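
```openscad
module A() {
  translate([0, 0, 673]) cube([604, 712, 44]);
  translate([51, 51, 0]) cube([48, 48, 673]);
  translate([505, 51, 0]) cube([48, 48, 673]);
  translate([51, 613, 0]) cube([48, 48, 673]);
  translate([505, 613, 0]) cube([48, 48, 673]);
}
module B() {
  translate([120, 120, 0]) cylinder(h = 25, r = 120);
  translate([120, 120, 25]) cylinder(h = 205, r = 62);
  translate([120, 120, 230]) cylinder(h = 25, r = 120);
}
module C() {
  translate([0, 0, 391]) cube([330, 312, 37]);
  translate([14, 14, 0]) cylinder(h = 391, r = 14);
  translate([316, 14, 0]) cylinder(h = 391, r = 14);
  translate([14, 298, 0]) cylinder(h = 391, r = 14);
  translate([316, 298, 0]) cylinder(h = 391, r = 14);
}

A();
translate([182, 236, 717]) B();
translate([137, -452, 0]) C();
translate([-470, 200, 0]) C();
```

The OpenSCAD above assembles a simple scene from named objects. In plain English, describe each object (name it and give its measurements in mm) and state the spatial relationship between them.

A is a table with a 604×712 mm rectangular top, 44 mm thick, top surface at z = 717 mm, supported by four 48×48 mm square legs, each inset 51 mm from the nearest pair of top edges, running from the floor.

B is a spool: two coaxial disc flanges of radius 120 mm and thickness 25 mm, joined by a core cylinder of radius 62 mm and height 205 mm. The lower flange rests on z = 0 and the three cylinders share a vertical axis.

C is a four-legged stool. The seat is a 330×312×37 mm slab whose top surface is at z = 428 mm; four round legs, each 28 mm in diameter, run from the floor (z = 0) to the underside of the seat, each leg's axis is inset half a diameter from the nearest pair of seat edges (so the leg's bounding box is flush with the corner).

The spool is on top of the table, centred. Two stools sit around the table at the −y, −x sides.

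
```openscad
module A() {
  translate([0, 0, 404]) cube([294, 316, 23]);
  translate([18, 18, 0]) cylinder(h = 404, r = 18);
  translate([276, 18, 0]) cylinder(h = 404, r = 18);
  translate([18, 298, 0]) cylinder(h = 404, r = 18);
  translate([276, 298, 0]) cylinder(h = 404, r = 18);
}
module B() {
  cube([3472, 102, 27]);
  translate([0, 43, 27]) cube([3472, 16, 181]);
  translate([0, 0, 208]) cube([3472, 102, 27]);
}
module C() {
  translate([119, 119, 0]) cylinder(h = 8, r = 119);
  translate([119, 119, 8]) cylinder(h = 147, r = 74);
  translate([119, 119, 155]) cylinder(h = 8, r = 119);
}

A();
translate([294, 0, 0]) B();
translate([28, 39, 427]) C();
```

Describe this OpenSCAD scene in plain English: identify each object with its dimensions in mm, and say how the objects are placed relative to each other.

A is a simple wooden stool: a rectangular seat 294 mm (x) by 316 mm (y), 23 mm thick, top face at z = 427 mm, on four round legs, each 36 mm in diameter. The legs rest on z = 0, each leg's axis is inset half a diameter from the nearest pair of seat edges (so the leg's bounding box is flush with the corner).

B is an I-beam lying along x, 3472 mm long. Overall section height 235 mm. Two flanges 102 mm wide (y) and 27 mm thick, one on the floor and one at the top; a web 16 mm thick runs between them, centred on the flange width.

C is a spool: two coaxial disc flanges of radius 119 mm and thickness 8 mm, joined by a core cylinder of radius 74 mm and height 147 mm. The lower flange rests on z = 0 and the three cylinders share a vertical axis.

The I-beam is against the stool's +x side, with their −y faces flush. The spool is on top of the stool, centred.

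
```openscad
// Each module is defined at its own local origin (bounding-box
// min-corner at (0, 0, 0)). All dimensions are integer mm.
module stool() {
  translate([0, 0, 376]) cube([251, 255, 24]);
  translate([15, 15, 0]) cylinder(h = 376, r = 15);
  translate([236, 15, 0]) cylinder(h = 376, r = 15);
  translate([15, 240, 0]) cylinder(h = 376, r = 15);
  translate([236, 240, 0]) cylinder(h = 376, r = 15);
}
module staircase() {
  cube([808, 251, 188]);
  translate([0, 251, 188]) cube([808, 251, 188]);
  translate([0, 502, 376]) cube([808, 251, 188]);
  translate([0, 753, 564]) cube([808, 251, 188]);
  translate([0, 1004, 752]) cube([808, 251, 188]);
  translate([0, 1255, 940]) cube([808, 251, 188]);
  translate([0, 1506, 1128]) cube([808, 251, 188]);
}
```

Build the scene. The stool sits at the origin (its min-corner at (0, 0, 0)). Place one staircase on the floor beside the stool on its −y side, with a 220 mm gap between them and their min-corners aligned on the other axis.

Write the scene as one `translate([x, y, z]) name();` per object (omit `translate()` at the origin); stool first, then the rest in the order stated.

stool();
translate([0, -1977, 0]) staircase();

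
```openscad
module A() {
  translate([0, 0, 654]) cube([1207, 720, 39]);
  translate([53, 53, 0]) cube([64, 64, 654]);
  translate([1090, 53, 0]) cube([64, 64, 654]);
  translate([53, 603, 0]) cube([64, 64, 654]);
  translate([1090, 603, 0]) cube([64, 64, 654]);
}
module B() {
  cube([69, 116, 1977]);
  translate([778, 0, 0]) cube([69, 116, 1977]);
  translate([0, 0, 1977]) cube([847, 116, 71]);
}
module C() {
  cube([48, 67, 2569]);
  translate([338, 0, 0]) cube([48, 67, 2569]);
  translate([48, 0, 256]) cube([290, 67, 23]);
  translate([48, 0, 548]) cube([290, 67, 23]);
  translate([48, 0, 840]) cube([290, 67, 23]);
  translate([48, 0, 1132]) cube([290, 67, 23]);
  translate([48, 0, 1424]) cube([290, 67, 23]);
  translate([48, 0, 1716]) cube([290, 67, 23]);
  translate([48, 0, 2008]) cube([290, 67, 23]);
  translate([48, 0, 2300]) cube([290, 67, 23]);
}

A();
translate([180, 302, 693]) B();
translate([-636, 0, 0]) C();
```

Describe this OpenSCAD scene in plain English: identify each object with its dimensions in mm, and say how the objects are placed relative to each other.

A is a rectangular dining table. The top is 1207×720×39 mm with its upper surface at z = 693 mm. It stands on four 64×64 mm square legs, each inset 53 mm from the nearest pair of top edges, running from the floor to the underside of the top.

B is a rectangular door frame: two vertical jambs of 69×116 mm section, 1977 mm tall, with a clear opening 709 mm wide between their inner faces. A header 71 mm tall and 116 mm deep lies on top of the jambs and spans the full outside width.

C is a straight ladder. Two 48×67 mm vertical rails, 2569 mm tall, stand 386 mm apart (outside-to-outside) with their front faces coplanar on the −y side. 8 rungs, each 67 mm deep and 23 mm tall, span between the inner faces of the rails, front faces flush with the rails. The lowest rung's underside is at z = 256 mm and rungs are spaced 292 mm apart (underside to underside).

The door frame is on top of the table, centred. The ladder is on the floor beside the table on its −x side.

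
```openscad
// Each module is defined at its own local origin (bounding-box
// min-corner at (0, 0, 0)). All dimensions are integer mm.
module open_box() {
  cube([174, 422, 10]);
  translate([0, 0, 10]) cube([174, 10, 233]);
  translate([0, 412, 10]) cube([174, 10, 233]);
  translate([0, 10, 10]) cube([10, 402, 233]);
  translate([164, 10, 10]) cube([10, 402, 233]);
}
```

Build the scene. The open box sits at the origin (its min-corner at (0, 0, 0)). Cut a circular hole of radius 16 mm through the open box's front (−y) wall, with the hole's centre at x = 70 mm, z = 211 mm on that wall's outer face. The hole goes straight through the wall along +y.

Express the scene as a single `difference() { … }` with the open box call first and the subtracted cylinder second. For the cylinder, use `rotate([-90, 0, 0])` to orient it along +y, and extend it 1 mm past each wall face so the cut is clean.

difference() {
  open_box();
  translate([70, -1, 211]) rotate([-90, 0, 0]) cylinder(h = 12, r = 16);
}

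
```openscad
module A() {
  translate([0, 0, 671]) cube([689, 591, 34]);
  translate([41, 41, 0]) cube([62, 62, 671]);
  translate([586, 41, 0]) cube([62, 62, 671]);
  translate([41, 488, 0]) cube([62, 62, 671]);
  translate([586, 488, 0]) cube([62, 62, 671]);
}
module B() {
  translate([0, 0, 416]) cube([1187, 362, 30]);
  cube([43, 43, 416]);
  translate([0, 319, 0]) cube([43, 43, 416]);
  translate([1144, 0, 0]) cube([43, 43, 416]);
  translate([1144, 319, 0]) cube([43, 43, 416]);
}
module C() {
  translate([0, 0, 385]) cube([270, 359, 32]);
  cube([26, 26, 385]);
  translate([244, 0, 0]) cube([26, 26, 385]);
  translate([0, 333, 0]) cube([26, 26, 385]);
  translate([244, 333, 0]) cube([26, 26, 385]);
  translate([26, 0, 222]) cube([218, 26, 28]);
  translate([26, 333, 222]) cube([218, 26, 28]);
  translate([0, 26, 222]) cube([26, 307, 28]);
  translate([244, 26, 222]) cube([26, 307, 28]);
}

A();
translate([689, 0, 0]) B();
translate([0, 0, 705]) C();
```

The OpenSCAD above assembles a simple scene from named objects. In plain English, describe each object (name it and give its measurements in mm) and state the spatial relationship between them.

A is a rectangular dining table. The top is 689×591×34 mm with its upper surface at z = 705 mm. It stands on four 62×62 mm square legs, each inset 41 mm from the nearest pair of top edges, running from the floor to the underside of the top.

B is a bench: a 1187×362 mm seat slab, 30 mm thick, top at z = 446 mm, on four 43×43 mm square legs flush with the seat corners and standing on z = 0.

C is a four-legged stool. The seat is a 270×359×32 mm slab whose top surface is at z = 417 mm; four square legs, each 26×26 mm in cross-section, run from the floor (z = 0) to the underside of the seat, each flush with a corner of the seat. Four stretchers, 26 mm wide and 28 mm tall, connect adjacent legs with their undersides at z = 222 mm, each running between the inner faces of the legs it joins and aligned with the legs' outer faces on the other axis.

The bench is against the table's +x side, with their −y faces flush. The stool is on top of the table.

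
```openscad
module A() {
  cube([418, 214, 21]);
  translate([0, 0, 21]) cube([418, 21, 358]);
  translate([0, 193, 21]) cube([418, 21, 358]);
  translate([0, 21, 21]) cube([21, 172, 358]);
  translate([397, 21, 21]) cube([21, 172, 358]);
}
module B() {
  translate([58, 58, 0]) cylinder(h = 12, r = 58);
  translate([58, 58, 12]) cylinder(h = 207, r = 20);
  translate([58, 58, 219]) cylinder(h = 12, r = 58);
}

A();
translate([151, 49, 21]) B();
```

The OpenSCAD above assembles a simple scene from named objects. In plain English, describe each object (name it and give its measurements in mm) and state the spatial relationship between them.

A is an open-topped rectangular box: outside dimensions 418×214×379 mm, with a uniform wall and base thickness of 21 mm. The base is a full 418×214 slab on the floor; four walls sit on top of the base. The front and back walls (the −y and +y sides) span the full width; the two side walls fit between them.

B is a spool: two coaxial disc flanges of radius 58 mm and thickness 12 mm, joined by a core cylinder of radius 20 mm and height 207 mm. The lower flange rests on z = 0 and the three cylinders share a vertical axis.

The spool sits inside the open box, centred.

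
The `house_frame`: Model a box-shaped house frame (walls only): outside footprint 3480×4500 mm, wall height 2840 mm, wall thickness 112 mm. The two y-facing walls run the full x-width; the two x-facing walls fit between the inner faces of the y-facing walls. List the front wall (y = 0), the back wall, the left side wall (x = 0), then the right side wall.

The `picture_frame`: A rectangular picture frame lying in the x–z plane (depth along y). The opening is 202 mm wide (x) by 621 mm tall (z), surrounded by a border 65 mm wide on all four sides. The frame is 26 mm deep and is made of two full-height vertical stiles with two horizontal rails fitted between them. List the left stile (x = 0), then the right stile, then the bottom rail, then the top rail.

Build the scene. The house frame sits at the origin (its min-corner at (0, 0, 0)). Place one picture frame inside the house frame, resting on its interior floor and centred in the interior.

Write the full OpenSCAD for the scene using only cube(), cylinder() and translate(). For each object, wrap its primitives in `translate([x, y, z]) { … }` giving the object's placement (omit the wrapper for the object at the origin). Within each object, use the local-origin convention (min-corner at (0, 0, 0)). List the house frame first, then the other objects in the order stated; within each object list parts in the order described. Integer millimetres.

cube([3480, 112, 2840]);
translate([0, 4388, 0]) cube([3480, 112, 2840]);
translate([0, 112, 0]) cube([112, 4276, 2840]);
translate([3368, 112, 0]) cube([112, 4276, 2840]);
translate([1574, 2237, 0]) {
  cube([65, 26, 751]);
  translate([267, 0, 0]) cube([65, 26, 751]);
  translate([65, 0, 0]) cube([202, 26, 65]);
  translate([65, 0, 686]) cube([202, 26, 65]);
}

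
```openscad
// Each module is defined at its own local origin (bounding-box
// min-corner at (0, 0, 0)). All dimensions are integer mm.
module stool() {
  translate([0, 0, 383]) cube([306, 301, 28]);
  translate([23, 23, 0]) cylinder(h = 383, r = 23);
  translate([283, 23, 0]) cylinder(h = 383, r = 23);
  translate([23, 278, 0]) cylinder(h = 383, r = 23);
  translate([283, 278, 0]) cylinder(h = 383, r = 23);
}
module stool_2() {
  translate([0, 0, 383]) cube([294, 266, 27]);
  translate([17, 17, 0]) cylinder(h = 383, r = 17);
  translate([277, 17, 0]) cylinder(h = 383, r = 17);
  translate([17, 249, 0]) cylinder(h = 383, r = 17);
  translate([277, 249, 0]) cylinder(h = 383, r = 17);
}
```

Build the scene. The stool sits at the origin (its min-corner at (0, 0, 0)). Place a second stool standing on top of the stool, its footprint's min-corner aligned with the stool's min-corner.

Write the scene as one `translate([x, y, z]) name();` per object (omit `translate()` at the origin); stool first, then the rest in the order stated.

stool();
translate([0, 0, 411]) stool_2();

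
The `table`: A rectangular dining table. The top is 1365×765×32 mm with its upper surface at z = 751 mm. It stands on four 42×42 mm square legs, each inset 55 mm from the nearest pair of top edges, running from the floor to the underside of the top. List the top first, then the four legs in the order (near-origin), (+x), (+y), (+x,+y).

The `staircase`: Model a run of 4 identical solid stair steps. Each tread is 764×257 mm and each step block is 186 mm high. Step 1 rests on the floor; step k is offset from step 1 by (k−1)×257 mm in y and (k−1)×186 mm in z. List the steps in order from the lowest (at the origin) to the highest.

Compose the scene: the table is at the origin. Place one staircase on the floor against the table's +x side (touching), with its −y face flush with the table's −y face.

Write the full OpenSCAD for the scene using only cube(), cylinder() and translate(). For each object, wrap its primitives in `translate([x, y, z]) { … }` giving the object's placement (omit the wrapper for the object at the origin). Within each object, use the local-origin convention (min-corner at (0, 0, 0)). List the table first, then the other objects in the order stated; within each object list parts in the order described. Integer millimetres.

translate([0, 0, 719]) cube([1365, 765, 32]);
translate([55, 55, 0]) cube([42, 42, 719]);
translate([1268, 55, 0]) cube([42, 42, 719]);
translate([55, 668, 0]) cube([42, 42, 719]);
translate([1268, 668, 0]) cube([42, 42, 719]);
translate([1365, 0, 0]) {
  cube([764, 257, 186]);
  translate([0, 257, 186]) cube([764, 257, 186]);
  translate([0, 514, 372]) cube([764, 257, 186]);
  translate([0, 771, 558]) cube([764, 257, 186]);
}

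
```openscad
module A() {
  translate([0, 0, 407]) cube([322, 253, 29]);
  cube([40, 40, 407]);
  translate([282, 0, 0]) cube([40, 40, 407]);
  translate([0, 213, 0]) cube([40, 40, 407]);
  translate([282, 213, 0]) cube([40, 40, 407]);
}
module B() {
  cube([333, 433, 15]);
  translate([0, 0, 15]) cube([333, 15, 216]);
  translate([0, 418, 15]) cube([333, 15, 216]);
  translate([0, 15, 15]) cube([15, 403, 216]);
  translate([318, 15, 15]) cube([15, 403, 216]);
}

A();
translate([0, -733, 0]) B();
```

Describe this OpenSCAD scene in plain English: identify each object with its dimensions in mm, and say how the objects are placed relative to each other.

A is a four-legged stool. The seat is 322×253 mm, 29 mm thick, top at z = 436 mm. It stands on four square legs, each 40×40 mm in cross-section, from z = 0 to the seat underside, each flush with a corner of the seat.

B is an open storage box with external size 333×433×231 mm and wall thickness 15 mm (the base is also 15 mm thick). The base covers the whole footprint; the four walls stand on the base, with the y-facing walls full-width and the x-facing walls fitting between their inner faces.

The open box is on the floor beside the stool on its −y side.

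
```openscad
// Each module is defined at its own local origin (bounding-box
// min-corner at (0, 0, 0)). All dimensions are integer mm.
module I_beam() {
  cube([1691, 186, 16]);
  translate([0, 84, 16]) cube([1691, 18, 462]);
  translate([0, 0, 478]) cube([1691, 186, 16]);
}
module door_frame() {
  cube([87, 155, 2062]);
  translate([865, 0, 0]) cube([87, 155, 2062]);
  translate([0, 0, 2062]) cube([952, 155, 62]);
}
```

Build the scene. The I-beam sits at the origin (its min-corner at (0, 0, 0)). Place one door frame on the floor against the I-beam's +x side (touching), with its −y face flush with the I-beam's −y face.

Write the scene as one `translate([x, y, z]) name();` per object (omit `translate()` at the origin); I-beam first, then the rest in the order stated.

I_beam();
translate([1691, 0, 0]) door_frame();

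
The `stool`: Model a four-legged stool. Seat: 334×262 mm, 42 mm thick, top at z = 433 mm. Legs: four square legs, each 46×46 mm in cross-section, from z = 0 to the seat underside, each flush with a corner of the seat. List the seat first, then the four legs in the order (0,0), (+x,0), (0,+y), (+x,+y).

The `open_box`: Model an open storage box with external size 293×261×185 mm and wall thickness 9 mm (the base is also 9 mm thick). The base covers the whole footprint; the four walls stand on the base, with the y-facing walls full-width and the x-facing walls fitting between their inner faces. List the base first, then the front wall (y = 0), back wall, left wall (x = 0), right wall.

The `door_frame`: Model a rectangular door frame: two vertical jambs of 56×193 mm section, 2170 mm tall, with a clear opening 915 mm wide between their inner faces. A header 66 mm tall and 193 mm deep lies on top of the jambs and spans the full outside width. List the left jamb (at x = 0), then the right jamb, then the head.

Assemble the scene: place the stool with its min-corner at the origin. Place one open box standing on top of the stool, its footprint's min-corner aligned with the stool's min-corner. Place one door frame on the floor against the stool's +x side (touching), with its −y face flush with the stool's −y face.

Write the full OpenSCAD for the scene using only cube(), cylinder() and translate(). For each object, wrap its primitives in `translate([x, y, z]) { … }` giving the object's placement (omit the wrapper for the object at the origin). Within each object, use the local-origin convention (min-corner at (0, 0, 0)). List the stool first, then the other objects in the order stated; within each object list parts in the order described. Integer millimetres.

translate([0, 0, 391]) cube([334, 262, 42]);
cube([46, 46, 391]);
translate([288, 0, 0]) cube([46, 46, 391]);
translate([0, 216, 0]) cube([46, 46, 391]);
translate([288, 216, 0]) cube([46, 46, 391]);
translate([0, 0, 433]) {
  cube([293, 261, 9]);
  translate([0, 0, 9]) cube([293, 9, 176]);
  translate([0, 252, 9]) cube([293, 9, 176]);
  translate([0, 9, 9]) cube([9, 243, 176]);
  translate([284, 9, 9]) cube([9, 243, 176]);
}
translate([334, 0, 0]) {
  cube([56, 193, 2170]);
  translate([971, 0, 0]) cube([56, 193, 2170]);
  translate([0, 0, 2170]) cube([1027, 193, 66]);
}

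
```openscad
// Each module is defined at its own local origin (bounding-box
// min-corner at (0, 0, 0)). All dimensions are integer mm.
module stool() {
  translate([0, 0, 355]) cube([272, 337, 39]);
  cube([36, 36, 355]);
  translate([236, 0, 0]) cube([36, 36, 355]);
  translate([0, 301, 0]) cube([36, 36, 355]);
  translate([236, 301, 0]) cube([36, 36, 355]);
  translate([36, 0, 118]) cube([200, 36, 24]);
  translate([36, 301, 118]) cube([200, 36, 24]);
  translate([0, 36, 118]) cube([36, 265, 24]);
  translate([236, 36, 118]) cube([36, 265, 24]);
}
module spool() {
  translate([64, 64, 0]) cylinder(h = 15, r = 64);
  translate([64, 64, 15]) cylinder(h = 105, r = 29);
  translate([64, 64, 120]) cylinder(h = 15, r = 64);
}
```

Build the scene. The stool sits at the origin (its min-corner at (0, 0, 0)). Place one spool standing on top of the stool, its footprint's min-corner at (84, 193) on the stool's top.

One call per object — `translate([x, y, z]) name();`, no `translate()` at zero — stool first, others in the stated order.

stool();
translate([84, 193, 394]) spool();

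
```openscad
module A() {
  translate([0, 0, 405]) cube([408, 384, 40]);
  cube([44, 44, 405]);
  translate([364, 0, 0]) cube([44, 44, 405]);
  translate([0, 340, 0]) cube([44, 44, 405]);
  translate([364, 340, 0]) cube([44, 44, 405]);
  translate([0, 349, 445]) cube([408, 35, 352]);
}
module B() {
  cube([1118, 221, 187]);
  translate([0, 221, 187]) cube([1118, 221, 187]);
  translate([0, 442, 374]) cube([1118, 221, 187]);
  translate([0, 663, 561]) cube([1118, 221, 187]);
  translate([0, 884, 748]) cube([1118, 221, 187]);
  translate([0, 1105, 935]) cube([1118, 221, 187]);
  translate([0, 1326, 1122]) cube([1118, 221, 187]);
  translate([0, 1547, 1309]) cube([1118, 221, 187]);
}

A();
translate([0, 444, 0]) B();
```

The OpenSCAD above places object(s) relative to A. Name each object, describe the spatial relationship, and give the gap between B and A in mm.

A is a chair. B is a staircase. The staircase is on the floor beside the chair on its +y side. The gap between the staircase and the chair is 60 mm.

The staircase's nearest face is 60 mm from the chair's +y face.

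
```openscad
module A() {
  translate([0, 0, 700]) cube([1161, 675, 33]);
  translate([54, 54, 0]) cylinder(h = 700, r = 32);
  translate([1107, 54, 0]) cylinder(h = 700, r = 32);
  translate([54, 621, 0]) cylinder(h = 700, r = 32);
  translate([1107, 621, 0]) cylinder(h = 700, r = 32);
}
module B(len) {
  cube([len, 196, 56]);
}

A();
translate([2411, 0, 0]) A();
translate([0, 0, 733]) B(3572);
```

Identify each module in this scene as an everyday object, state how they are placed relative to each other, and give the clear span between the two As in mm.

Second table starts at x = 2411; first ends at x = 1161; clear span = 2411 − 1161 = 1250 mm.

A is a table. B is a beam. A beam spans the tops of two tables. The clear span between the two tables is 1250 mm.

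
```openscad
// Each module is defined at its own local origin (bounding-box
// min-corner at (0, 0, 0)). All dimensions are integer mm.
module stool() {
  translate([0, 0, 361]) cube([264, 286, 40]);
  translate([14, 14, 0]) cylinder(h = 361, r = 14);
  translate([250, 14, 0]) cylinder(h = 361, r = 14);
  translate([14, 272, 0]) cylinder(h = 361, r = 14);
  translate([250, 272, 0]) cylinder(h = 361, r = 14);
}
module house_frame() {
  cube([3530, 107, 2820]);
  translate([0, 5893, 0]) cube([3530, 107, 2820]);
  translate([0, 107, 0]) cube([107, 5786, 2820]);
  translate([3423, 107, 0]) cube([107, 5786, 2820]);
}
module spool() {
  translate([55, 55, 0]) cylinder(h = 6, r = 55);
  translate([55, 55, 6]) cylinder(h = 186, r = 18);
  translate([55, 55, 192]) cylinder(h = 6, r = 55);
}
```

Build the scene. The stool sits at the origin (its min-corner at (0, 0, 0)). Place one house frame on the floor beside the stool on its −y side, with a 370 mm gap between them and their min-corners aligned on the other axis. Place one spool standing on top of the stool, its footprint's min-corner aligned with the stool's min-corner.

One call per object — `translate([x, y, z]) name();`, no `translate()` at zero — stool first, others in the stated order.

stool();
translate([0, -6370, 0]) house_frame();
translate([0, 0, 401]) spool();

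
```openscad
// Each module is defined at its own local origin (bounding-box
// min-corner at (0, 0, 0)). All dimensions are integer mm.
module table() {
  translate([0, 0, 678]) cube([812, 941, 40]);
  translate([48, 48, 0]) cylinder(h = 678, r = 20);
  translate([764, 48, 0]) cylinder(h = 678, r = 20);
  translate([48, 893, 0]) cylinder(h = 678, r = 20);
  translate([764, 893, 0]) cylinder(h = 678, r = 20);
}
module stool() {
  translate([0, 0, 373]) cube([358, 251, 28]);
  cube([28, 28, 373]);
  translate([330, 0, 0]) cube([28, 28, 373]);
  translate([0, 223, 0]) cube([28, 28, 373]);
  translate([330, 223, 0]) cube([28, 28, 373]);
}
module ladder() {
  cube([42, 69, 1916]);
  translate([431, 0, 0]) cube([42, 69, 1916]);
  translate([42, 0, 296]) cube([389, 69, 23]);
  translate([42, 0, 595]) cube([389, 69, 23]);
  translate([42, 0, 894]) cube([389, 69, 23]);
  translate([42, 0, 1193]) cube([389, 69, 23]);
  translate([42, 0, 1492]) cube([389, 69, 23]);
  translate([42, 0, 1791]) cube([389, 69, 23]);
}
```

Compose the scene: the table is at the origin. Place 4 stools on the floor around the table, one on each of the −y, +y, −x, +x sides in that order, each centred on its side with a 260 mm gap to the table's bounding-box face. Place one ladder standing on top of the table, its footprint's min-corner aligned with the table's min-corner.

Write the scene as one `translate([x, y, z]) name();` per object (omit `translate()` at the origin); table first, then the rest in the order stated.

table();
translate([227, -511, 0]) stool();
translate([227, 1201, 0]) stool();
translate([-618, 345, 0]) stool();
translate([1072, 345, 0]) stool();
translate([0, 0, 718]) ladder();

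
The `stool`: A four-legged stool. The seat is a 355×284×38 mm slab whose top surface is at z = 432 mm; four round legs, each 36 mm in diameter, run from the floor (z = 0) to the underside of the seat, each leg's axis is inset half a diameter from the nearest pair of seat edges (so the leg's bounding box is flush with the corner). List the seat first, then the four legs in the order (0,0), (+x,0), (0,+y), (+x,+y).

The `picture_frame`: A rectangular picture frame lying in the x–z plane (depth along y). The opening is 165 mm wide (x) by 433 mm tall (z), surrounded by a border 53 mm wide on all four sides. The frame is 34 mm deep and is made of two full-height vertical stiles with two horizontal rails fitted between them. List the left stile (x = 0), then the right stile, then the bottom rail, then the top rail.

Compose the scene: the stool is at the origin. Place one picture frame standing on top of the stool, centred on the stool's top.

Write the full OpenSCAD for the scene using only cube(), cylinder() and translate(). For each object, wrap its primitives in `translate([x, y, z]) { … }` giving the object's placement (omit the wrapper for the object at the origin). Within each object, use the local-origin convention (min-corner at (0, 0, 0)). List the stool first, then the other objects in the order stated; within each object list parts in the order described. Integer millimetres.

translate([0, 0, 394]) cube([355, 284, 38]);
translate([18, 18, 0]) cylinder(h = 394, r = 18);
translate([337, 18, 0]) cylinder(h = 394, r = 18);
translate([18, 266, 0]) cylinder(h = 394, r = 18);
translate([337, 266, 0]) cylinder(h = 394, r = 18);
translate([42, 125, 432]) {
  cube([53, 34, 539]);
  translate([218, 0, 0]) cube([53, 34, 539]);
  translate([53, 0, 0]) cube([165, 34, 53]);
  translate([53, 0, 486]) cube([165, 34, 53]);
}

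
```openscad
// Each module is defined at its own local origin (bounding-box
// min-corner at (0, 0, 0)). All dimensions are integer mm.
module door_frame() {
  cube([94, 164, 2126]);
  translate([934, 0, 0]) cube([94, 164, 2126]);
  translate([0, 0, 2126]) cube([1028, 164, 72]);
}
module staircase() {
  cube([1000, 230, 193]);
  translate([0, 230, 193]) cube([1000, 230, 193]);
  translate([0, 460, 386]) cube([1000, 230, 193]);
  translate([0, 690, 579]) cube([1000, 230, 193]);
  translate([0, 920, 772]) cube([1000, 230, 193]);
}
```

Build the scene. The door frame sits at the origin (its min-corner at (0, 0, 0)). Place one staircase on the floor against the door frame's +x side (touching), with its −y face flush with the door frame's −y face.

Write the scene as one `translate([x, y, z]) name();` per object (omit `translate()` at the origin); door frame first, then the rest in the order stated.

door_frame();
translate([1028, 0, 0]) staircase();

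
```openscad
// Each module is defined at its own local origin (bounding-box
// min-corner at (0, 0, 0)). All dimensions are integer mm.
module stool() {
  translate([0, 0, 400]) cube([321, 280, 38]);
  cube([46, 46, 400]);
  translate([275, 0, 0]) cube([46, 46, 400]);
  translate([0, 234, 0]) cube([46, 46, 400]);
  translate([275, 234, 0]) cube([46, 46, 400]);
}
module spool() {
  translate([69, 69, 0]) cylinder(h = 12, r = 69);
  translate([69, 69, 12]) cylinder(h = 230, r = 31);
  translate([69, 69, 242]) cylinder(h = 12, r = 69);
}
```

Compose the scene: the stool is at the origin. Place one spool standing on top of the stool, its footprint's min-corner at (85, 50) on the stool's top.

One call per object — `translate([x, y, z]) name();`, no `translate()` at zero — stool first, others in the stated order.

stool();
translate([85, 50, 438]) spool();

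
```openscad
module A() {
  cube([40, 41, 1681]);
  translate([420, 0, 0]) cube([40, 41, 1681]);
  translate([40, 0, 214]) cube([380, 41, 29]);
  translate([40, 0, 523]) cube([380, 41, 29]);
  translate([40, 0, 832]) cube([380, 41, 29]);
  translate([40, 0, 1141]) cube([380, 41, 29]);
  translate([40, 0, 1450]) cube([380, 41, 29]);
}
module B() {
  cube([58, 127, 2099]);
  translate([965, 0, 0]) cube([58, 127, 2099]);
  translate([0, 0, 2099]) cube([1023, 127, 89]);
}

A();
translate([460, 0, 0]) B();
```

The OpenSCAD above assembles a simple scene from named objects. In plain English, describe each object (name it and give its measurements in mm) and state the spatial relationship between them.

A is a straight ladder. Two 40×41 mm vertical rails, 1681 mm tall, stand 460 mm apart (outside-to-outside) with their front faces coplanar on the −y side. 5 rungs, each 41 mm deep and 29 mm tall, span between the inner faces of the rails, front faces flush with the rails. The lowest rung's underside is at z = 214 mm and rungs are spaced 309 mm apart (underside to underside).

B is a rectangular door frame: two vertical jambs of 58×127 mm section, 2099 mm tall, with a clear opening 907 mm wide between their inner faces. A header 89 mm tall and 127 mm deep lies on top of the jambs and spans the full outside width.

The door frame is against the ladder's +x side, with their −y faces flush.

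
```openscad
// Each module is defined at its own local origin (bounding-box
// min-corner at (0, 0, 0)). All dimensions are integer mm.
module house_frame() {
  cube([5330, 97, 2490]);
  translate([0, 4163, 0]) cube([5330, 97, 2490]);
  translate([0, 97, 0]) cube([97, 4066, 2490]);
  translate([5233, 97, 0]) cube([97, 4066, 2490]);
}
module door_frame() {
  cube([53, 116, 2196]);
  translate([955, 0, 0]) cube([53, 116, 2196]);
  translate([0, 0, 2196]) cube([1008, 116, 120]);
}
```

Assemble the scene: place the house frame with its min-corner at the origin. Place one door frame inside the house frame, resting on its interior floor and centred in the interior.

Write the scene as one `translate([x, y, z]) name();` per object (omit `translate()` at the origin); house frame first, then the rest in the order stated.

house_frame();
translate([2161, 2072, 0]) door_frame();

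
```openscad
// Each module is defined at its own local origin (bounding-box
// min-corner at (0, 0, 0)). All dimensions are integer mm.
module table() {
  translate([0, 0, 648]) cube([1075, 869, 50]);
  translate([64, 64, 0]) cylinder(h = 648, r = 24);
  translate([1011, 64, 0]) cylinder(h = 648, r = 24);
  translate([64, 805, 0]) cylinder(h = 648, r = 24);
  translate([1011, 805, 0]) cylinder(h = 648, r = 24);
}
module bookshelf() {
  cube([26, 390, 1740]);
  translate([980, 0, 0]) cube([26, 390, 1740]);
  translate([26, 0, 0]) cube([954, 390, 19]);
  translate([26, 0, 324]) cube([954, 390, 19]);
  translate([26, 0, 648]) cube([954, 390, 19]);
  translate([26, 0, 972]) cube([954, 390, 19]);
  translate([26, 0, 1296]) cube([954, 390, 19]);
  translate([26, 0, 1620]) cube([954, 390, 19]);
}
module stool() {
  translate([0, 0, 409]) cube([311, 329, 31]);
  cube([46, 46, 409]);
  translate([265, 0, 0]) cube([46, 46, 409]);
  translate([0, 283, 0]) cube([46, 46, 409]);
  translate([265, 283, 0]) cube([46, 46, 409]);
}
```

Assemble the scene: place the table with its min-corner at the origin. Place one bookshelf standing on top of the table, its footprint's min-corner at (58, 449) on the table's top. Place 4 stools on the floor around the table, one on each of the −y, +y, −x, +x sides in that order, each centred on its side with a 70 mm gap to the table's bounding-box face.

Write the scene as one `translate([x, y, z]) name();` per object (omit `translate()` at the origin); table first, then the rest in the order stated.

table();
translate([58, 449, 698]) bookshelf();
translate([382, -399, 0]) stool();
translate([382, 939, 0]) stool();
translate([-381, 270, 0]) stool();
translate([1145, 270, 0]) stool();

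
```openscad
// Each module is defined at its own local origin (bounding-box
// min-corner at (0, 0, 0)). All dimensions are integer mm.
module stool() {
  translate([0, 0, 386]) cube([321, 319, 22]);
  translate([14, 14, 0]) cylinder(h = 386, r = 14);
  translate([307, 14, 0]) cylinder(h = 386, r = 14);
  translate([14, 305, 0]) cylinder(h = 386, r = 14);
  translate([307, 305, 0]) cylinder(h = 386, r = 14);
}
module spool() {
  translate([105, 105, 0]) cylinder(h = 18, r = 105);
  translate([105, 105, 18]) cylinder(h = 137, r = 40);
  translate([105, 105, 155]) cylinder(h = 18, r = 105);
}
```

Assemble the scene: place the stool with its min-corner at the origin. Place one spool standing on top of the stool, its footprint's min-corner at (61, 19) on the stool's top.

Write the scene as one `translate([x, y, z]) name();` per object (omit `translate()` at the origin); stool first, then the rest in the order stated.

stool();
translate([61, 19, 408]) spool();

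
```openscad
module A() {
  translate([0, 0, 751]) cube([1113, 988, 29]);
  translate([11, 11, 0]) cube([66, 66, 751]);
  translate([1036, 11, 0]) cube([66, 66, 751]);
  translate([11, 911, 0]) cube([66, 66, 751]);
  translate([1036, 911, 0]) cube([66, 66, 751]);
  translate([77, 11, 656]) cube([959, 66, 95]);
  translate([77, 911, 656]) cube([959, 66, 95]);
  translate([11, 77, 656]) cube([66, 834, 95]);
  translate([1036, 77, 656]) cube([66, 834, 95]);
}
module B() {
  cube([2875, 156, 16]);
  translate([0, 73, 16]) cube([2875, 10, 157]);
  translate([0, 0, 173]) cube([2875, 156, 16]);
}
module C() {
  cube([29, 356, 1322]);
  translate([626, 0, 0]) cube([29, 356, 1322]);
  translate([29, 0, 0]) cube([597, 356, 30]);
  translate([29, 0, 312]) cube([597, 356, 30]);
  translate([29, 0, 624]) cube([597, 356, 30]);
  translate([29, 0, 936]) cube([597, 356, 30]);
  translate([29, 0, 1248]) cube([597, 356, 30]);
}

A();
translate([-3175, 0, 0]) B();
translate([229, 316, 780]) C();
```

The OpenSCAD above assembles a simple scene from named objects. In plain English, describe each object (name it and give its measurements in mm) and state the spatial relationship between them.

A is a rectangular dining table. The top is 1113×988×29 mm with its upper surface at z = 780 mm. It stands on four 66×66 mm square legs, each inset 11 mm from the nearest pair of top edges, running from the floor to the underside of the top. Four apron rails, 66 mm thick and 95 mm tall, run between adjacent legs with their top edges flush with the underside of the top and their outer faces flush with the legs' outer faces.

B is an I-beam lying along x, 2875 mm long. Overall section height 189 mm. Two flanges 156 mm wide (y) and 16 mm thick, one on the floor and one at the top; a web 10 mm thick runs between them, centred on the flange width.

C is a bookshelf 655 mm wide overall, 356 mm deep and 1322 mm tall. The two sides are 29 mm thick vertical panels. 5 horizontal shelves of 30 mm thickness span between the inner faces of the sides; the lowest shelf sits on the floor and shelves are stacked with a clear vertical gap of 282 mm between each pair.

The I-beam is on the floor beside the table on its −x side. The bookshelf is on top of the table, centred.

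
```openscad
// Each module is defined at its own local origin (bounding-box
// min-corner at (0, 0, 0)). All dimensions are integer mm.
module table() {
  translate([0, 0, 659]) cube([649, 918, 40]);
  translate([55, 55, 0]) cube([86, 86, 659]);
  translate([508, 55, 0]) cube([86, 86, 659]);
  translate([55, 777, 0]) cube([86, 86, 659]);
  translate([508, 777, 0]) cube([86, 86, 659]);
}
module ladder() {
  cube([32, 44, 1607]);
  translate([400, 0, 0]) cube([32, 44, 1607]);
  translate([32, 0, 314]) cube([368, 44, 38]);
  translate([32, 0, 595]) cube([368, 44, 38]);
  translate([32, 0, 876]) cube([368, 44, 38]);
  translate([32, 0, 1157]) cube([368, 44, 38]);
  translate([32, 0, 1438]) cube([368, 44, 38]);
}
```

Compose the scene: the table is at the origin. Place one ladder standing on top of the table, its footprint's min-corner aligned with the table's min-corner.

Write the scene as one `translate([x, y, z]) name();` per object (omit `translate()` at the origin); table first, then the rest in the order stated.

table();
translate([0, 0, 699]) ladder();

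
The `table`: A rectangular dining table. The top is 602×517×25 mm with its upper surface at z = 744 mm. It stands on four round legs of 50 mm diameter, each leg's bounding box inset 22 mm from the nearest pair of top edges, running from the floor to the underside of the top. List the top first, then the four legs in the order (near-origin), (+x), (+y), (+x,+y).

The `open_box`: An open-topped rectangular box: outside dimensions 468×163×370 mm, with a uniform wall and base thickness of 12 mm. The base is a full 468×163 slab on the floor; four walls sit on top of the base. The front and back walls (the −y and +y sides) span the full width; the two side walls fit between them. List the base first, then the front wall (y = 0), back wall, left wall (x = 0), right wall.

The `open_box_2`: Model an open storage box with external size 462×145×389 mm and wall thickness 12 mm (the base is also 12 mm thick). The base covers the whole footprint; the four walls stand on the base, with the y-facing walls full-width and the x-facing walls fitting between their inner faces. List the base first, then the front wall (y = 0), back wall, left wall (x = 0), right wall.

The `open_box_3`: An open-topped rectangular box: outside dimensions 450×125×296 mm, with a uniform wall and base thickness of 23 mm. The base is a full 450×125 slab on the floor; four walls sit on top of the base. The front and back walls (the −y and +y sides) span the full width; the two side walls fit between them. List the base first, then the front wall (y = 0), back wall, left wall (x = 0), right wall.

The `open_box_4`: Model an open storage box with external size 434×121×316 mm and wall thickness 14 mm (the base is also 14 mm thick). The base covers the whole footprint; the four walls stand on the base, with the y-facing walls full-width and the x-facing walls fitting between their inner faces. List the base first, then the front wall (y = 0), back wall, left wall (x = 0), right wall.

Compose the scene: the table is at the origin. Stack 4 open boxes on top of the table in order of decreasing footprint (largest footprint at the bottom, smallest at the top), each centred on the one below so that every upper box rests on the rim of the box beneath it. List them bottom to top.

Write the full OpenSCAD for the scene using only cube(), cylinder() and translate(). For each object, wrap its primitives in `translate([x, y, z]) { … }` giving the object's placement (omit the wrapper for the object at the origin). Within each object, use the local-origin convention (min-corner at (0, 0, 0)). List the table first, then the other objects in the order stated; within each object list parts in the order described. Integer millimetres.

translate([0, 0, 719]) cube([602, 517, 25]);
translate([47, 47, 0]) cylinder(h = 719, r = 25);
translate([555, 47, 0]) cylinder(h = 719, r = 25);
translate([47, 470, 0]) cylinder(h = 719, r = 25);
translate([555, 470, 0]) cylinder(h = 719, r = 25);
translate([67, 177, 744]) {
  cube([468, 163, 12]);
  translate([0, 0, 12]) cube([468, 12, 358]);
  translate([0, 151, 12]) cube([468, 12, 358]);
  translate([0, 12, 12]) cube([12, 139, 358]);
  translate([456, 12, 12]) cube([12, 139, 358]);
}
translate([70, 186, 1114]) {
  cube([462, 145, 12]);
  translate([0, 0, 12]) cube([462, 12, 377]);
  translate([0, 133, 12]) cube([462, 12, 377]);
  translate([0, 12, 12]) cube([12, 121, 377]);
  translate([450, 12, 12]) cube([12, 121, 377]);
}
translate([76, 196, 1503]) {
  cube([450, 125, 23]);
  translate([0, 0, 23]) cube([450, 23, 273]);
  translate([0, 102, 23]) cube([450, 23, 273]);
  translate([0, 23, 23]) cube([23, 79, 273]);
  translate([427, 23, 23]) cube([23, 79, 273]);
}
translate([84, 198, 1799]) {
  cube([434, 121, 14]);
  translate([0, 0, 14]) cube([434, 14, 302]);
  translate([0, 107, 14]) cube([434, 14, 302]);
  translate([0, 14, 14]) cube([14, 93, 302]);
  translate([420, 14, 14]) cube([14, 93, 302]);
}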